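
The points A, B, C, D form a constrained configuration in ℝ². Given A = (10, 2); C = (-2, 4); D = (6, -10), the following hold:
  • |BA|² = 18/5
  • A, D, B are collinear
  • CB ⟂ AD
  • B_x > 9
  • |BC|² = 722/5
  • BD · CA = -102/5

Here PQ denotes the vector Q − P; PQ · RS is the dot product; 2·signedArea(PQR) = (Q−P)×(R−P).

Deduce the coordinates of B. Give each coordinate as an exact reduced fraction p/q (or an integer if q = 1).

1. B_x = 47/5  [A, D, B are collinear ∩ CB ⟂ AD]
2. B_y = 1/5  [A, D, B are collinear ∩ CB ⟂ AD]
   → B = (47/5, 1/5)

B = (47/5, 1/5)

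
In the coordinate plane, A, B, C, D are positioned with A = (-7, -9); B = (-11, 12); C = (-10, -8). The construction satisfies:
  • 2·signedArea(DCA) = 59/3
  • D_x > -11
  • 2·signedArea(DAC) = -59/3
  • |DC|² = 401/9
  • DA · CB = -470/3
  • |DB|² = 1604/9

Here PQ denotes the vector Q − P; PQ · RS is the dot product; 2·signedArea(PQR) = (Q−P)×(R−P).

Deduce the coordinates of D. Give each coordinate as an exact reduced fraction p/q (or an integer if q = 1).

D = (-31/3, -4/3)

1. D_x = -31/3  [2·signedArea(DAC) = -59/3 ∩ DA · CB = -470/3]
2. D_y = -4/3  [2·signedArea(DAC) = -59/3 ∩ DA · CB = -470/3]
   → D = (-31/3, -4/3)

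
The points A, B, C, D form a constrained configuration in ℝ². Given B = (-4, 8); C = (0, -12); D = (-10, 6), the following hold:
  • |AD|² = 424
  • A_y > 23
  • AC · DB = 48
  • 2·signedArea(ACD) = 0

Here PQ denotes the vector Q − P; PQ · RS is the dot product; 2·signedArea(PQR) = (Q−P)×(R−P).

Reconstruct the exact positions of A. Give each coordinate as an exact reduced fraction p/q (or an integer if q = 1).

A = (-20, 24)

1. A_x = -20  [2·signedArea(ACD) = 0 ∩ AC · DB = 48]
2. A_y = 24  [2·signedArea(ACD) = 0 ∩ AC · DB = 48]
   → A = (-20, 24)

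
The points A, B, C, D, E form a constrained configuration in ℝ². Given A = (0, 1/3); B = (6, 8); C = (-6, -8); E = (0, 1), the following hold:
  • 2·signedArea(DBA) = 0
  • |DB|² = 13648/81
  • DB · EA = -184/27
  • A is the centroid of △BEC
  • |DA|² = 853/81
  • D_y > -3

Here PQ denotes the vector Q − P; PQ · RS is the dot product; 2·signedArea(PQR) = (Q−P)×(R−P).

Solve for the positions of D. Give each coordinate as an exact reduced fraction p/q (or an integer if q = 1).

D = (-2, -20/9)

1. D_x = -2  [2·signedArea(DBA) = 0 ∩ DB · EA = -184/27]
2. D_y = -20/9  [2·signedArea(DBA) = 0 ∩ DB · EA = -184/27]
   → D = (-2, -20/9)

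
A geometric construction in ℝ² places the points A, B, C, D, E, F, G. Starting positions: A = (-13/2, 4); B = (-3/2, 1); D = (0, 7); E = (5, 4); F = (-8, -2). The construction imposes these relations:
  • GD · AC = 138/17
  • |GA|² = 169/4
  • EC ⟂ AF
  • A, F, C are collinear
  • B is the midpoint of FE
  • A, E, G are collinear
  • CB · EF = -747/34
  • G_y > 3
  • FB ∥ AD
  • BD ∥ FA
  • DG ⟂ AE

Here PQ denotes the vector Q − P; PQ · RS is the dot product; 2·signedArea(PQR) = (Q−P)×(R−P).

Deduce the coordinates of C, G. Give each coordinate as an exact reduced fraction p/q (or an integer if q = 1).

1. C_x = -99/17  [A, F, C are collinear ∩ EC ⟂ AF]
2. C_y = 114/17  [A, F, C are collinear ∩ EC ⟂ AF]
   → C = (-99/17, 114/17)
3. G_x = 0  [A, E, G are collinear ∩ DG ⟂ AE]
4. G_y = 4  [A, E, G are collinear ∩ DG ⟂ AE]
   → G = (0, 4)

C = (-99/17, 114/17)
G = (0, 4)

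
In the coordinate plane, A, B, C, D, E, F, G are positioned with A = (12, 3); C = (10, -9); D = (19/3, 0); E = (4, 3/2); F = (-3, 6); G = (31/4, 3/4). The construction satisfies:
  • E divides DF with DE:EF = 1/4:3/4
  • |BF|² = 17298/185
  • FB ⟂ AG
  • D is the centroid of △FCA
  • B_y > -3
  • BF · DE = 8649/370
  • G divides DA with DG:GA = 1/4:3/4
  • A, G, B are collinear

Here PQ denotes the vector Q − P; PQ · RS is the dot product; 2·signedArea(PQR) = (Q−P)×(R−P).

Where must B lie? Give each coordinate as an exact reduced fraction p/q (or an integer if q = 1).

1. B_x = 282/185  [A, G, B are collinear ∩ FB ⟂ AG]
2. B_y = -471/185  [A, G, B are collinear ∩ FB ⟂ AG]
   → B = (282/185, -471/185)

B = (282/185, -471/185)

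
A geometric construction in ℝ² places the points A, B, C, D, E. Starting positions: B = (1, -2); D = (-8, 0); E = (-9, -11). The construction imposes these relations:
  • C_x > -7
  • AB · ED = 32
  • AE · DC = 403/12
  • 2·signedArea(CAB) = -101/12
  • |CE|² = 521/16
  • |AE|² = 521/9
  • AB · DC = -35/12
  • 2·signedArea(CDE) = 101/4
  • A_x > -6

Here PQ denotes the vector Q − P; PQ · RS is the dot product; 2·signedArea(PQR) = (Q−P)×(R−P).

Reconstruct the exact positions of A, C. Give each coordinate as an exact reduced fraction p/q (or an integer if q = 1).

1. A_x = -16/3  [line -1·x + -11·y + -53 = 0 ∩ |AE|² = 521/9]
2. A_y = -13/3  [line -1·x + -11·y + -53 = 0 ∩ |AE|² = 521/9]
   → A = (-16/3, -13/3)
3. C_x = -25/4  [AE · DC = 403/12 ∩ 2·signedArea(CDE) = 101/4]
4. C_y = -6  [AE · DC = 403/12 ∩ 2·signedArea(CDE) = 101/4]
   → C = (-25/4, -6)

A = (-16/3, -13/3)
C = (-25/4, -6)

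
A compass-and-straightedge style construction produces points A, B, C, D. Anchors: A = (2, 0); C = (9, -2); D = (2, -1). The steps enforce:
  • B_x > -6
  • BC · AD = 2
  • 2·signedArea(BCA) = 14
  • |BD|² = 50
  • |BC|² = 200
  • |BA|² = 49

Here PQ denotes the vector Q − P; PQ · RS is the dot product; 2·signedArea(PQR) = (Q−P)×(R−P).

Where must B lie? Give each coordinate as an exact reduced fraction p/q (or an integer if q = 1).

1. B_x = -5  [2·signedArea(BCA) = 14 ∩ BC · AD = 2]
2. B_y = 0  [2·signedArea(BCA) = 14 ∩ BC · AD = 2]
   → B = (-5, 0)

B = (-5, 0)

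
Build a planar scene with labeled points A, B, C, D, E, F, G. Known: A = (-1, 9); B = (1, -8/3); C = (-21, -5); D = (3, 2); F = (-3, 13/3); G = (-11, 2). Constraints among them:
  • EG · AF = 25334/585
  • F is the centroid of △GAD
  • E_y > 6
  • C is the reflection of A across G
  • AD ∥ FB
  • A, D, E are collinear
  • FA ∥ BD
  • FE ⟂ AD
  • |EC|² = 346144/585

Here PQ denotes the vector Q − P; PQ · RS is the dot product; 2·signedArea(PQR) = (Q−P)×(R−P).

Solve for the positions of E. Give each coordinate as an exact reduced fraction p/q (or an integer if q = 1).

1. E_x = 101/195  [A, D, E are collinear ∩ FE ⟂ AD]
2. E_y = 1237/195  [A, D, E are collinear ∩ FE ⟂ AD]
   → E = (101/195, 1237/195)

E = (101/195, 1237/195)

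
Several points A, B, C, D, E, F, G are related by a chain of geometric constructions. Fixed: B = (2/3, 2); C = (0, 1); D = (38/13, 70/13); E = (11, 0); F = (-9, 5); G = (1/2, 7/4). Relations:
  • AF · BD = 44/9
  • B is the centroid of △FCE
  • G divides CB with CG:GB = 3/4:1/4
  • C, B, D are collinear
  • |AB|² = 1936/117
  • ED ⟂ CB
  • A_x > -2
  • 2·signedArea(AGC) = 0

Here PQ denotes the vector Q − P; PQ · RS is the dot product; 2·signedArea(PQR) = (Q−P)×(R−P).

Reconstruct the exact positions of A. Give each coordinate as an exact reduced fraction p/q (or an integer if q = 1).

1. A_x = -62/39  [2·signedArea(AGC) = 0 ∩ AF · BD = 44/9]
2. A_y = -18/13  [2·signedArea(AGC) = 0 ∩ AF · BD = 44/9]
   → A = (-62/39, -18/13)

A = (-62/39, -18/13)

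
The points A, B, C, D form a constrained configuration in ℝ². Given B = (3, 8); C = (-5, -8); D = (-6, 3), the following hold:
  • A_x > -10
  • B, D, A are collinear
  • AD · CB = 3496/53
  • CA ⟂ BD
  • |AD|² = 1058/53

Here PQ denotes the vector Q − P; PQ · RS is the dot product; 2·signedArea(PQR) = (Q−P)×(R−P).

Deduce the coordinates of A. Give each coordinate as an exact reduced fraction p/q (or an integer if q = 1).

A = (-525/53, 44/53)

1. A_x = -525/53  [B, D, A are collinear ∩ CA ⟂ BD]
2. A_y = 44/53  [B, D, A are collinear ∩ CA ⟂ BD]
   → A = (-525/53, 44/53)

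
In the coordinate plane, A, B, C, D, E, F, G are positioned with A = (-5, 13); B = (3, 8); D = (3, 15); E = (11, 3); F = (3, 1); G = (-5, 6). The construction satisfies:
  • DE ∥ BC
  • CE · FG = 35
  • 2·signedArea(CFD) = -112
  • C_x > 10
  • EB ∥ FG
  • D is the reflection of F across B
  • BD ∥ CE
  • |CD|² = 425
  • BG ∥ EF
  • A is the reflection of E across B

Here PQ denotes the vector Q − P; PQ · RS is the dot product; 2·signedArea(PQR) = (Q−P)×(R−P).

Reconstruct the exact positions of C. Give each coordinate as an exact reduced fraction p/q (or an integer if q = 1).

C = (11, -4)

1. C_x = 11  [BD ∥ CE ∩ DE ∥ BC]
2. C_y = -4  [BD ∥ CE ∩ DE ∥ BC]
   → C = (11, -4)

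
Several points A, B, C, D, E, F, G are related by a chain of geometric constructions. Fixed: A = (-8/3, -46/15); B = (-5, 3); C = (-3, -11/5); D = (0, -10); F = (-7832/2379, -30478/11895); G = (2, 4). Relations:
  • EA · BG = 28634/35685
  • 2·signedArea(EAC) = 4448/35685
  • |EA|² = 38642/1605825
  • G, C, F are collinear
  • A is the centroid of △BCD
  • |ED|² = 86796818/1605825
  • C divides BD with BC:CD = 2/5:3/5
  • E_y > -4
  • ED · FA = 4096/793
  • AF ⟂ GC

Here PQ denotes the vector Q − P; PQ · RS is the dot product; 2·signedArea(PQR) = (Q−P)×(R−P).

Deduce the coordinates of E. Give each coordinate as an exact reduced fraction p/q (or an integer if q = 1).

1. E_x = -19727/7137  [EA · BG = 28634/35685 ∩ ED · FA = 4096/793]
2. E_y = -113743/35685  [EA · BG = 28634/35685 ∩ ED · FA = 4096/793]
   → E = (-19727/7137, -113743/35685)

E = (-19727/7137, -113743/35685)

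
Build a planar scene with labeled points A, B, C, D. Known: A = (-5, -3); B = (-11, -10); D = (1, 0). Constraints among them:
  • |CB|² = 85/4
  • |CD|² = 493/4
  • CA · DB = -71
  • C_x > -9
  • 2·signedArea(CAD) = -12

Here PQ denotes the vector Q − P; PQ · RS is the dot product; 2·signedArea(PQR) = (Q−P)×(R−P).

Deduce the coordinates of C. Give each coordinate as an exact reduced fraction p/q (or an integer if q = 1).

C = (-8, -13/2)

1. C_x = -8  [CA · DB = -71 ∩ 2·signedArea(CAD) = -12]
2. C_y = -13/2  [CA · DB = -71 ∩ 2·signedArea(CAD) = -12]
   → C = (-8, -13/2)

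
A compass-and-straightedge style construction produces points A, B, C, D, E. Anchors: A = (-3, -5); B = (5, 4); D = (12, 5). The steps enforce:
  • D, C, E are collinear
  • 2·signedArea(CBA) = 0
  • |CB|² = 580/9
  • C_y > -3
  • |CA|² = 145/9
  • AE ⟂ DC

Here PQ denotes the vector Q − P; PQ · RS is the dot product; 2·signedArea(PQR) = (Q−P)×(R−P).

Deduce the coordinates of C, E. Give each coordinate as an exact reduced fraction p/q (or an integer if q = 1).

1. C_x = -1/3  [line 9·x + -8·y + -13 = 0 ∩ |CA|² = 145/9]
2. C_y = -2  [line 9·x + -8·y + -13 = 0 ∩ |CA|² = 145/9]
   → C = (-1/3, -2)
3. E_x = -1317/362  [D, C, E are collinear ∩ AE ⟂ DC]
4. E_y = -1403/362  [D, C, E are collinear ∩ AE ⟂ DC]
   → E = (-1317/362, -1403/362)

C = (-1/3, -2)
E = (-1317/362, -1403/362)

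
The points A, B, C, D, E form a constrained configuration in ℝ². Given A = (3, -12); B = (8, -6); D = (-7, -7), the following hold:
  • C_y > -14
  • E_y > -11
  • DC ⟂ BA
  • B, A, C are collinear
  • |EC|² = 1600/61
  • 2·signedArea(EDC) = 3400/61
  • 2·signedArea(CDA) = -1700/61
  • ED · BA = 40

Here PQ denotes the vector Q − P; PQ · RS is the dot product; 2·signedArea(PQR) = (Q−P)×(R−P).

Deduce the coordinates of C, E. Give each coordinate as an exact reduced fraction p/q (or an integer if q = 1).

C = (83/61, -852/61)
E = (283/61, -612/61)

1. C_x = 83/61  [B, A, C are collinear ∩ DC ⟂ BA]
2. C_y = -852/61  [B, A, C are collinear ∩ DC ⟂ BA]
   → C = (83/61, -852/61)
3. E_x = 283/61  [line 425/61·x + 510/61·y + 3145/61 = 0 ∩ |EC|² = 1600/61]
4. E_y = -612/61  [line 425/61·x + 510/61·y + 3145/61 = 0 ∩ |EC|² = 1600/61]
   → E = (283/61, -612/61)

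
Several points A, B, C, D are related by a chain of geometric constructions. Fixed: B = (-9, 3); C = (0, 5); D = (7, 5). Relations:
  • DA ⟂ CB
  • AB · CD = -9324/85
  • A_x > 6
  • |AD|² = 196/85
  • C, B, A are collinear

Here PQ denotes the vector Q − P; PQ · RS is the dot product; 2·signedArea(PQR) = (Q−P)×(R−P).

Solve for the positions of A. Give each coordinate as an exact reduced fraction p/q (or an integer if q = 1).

A = (567/85, 551/85)

1. A_x = 567/85  [C, B, A are collinear ∩ DA ⟂ CB]
2. A_y = 551/85  [C, B, A are collinear ∩ DA ⟂ CB]
   → A = (567/85, 551/85)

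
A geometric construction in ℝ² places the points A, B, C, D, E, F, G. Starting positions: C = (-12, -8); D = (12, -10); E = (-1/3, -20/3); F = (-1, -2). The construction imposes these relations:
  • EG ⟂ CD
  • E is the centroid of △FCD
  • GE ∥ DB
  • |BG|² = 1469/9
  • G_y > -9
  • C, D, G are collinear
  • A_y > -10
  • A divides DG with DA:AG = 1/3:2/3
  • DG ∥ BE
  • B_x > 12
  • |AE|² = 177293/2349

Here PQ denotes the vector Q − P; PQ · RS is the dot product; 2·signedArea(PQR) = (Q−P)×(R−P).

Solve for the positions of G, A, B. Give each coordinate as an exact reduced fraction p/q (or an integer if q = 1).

A = (3404/435, -12596/1305)
B = (5303/435, -1118/145)
G = (-76/145, -3896/435)

1. G_x = -76/145  [C, D, G are collinear ∩ EG ⟂ CD]
2. G_y = -3896/435  [C, D, G are collinear ∩ EG ⟂ CD]
   → G = (-76/145, -3896/435)
3. A_x = 3404/435  [A divides DG with DA:AG = 1/3:2/3]
4. A_y = -12596/1305  [A divides DG with DA:AG = 1/3:2/3]
   → A = (3404/435, -12596/1305)
5. B_x = 5303/435  [DG ∥ BE ∩ GE ∥ DB]
6. B_y = -1118/145  [DG ∥ BE ∩ GE ∥ DB]
   → B = (5303/435, -1118/145)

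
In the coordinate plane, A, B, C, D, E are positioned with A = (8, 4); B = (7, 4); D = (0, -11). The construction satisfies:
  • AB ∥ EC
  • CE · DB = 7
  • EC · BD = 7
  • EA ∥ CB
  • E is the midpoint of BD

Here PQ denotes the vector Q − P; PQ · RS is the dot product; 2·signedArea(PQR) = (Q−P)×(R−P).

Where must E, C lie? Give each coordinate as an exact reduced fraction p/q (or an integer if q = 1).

C = (5/2, -7/2)
E = (7/2, -7/2)

1. E_x = 7/2  [E is the midpoint of BD]
2. E_y = -7/2  [E is the midpoint of BD]
   → E = (7/2, -7/2)
3. C_x = 5/2  [EA ∥ CB ∩ AB ∥ EC]
4. C_y = -7/2  [EA ∥ CB ∩ AB ∥ EC]
   → C = (5/2, -7/2)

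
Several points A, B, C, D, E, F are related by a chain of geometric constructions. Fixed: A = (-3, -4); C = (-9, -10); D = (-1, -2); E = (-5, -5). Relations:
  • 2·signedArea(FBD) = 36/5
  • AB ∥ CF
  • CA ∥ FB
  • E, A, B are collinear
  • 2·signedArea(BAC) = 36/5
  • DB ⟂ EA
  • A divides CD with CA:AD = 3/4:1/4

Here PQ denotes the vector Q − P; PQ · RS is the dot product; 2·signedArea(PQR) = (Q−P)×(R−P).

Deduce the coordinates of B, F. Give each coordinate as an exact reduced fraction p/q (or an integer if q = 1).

1. B_x = -3/5  [E, A, B are collinear ∩ DB ⟂ EA]
2. B_y = -14/5  [E, A, B are collinear ∩ DB ⟂ EA]
   → B = (-3/5, -14/5)
3. F_x = -33/5  [CA ∥ FB ∩ AB ∥ CF]
4. F_y = -44/5  [CA ∥ FB ∩ AB ∥ CF]
   → F = (-33/5, -44/5)

B = (-3/5, -14/5)
F = (-33/5, -44/5)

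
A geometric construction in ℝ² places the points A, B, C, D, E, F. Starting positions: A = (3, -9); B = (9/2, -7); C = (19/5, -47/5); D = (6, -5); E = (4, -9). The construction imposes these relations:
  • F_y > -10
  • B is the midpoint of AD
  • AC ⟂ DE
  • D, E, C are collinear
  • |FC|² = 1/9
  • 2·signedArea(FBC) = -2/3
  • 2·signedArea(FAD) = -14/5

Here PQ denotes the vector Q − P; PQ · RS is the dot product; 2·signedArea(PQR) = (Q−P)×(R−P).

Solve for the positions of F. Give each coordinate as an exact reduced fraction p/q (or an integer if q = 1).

1. F_x = 18/5  [2·signedArea(FAD) = -14/5 ∩ 2·signedArea(FBC) = -2/3]
2. F_y = -137/15  [2·signedArea(FAD) = -14/5 ∩ 2·signedArea(FBC) = -2/3]
   → F = (18/5, -137/15)

F = (18/5, -137/15)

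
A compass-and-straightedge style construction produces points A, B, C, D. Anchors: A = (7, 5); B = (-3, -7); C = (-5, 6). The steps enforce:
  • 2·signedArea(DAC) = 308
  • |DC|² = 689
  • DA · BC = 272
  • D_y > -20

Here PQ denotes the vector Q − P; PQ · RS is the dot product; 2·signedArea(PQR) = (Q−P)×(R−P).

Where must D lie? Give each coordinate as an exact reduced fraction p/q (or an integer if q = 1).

D = (-13, -19)

1. D_x = -13  [DA · BC = 272 ∩ 2·signedArea(DAC) = 308]
2. D_y = -19  [DA · BC = 272 ∩ 2·signedArea(DAC) = 308]
   → D = (-13, -19)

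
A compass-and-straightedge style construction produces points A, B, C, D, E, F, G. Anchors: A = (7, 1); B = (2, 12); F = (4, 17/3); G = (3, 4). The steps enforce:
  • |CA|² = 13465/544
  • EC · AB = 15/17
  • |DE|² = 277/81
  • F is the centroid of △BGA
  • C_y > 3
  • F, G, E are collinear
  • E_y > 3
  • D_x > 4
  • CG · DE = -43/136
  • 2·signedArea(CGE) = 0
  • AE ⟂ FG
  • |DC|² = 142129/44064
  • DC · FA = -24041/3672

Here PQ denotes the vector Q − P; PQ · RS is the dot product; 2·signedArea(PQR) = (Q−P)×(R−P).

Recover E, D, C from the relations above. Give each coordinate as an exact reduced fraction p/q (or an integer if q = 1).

1. E_x = 93/34  [F, G, E are collinear ∩ AE ⟂ FG]
2. E_y = 121/34  [F, G, E are collinear ∩ AE ⟂ FG]
   → E = (93/34, 121/34)
3. C_x = 381/136  [2·signedArea(CGE) = 0 ∩ EC · AB = 15/17]
4. C_y = 499/136  [2·signedArea(CGE) = 0 ∩ EC · AB = 15/17]
   → C = (381/136, 499/136)
5. D_x = 467/102  [DC · FA = -24041/3672 ∩ CG · DE = -43/136]
6. D_y = 1043/306  [DC · FA = -24041/3672 ∩ CG · DE = -43/136]
   → D = (467/102, 1043/306)

C = (381/136, 499/136)
D = (467/102, 1043/306)
E = (93/34, 121/34)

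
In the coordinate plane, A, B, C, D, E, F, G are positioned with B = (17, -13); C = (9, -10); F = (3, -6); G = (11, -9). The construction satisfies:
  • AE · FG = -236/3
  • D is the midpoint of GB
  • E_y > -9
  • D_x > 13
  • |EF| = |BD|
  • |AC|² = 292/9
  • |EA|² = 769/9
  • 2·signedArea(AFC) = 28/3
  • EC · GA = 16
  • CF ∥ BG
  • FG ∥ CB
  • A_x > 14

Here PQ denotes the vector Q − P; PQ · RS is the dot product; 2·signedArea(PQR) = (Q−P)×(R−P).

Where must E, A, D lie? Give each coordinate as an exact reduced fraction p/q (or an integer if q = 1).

A = (43/3, -12)
D = (14, -11)
E = (6, -8)

1. A_x = 43/3  [line 4·x + 6·y + 44/3 = 0 ∩ |AC|² = 292/9]
2. A_y = -12  [line 4·x + 6·y + 44/3 = 0 ∩ |AC|² = 292/9]
   → A = (43/3, -12)
3. D_x = 14  [D is the midpoint of GB]
4. D_y = -11  [D is the midpoint of GB]
   → D = (14, -11)
5. E_x = 6  [EC · GA = 16 ∩ AE · FG = -236/3]
6. E_y = -8  [EC · GA = 16 ∩ AE · FG = -236/3]
   → E = (6, -8)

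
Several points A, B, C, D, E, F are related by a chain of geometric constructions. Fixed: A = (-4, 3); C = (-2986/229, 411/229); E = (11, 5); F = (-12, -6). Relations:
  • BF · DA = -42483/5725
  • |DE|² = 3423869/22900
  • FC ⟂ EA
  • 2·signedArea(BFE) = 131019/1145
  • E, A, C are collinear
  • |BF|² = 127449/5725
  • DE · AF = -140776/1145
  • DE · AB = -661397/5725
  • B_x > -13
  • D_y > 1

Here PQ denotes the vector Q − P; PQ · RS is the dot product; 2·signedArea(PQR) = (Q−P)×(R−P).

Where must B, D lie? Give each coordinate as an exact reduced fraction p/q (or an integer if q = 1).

B = (-14454/1145, -303/229)
D = (-1859/2290, 421/229)

1. B_x = -14454/1145  [line -11·x + 23·y + -124149/1145 = 0 ∩ |BF|² = 127449/5725]
2. B_y = -303/229  [line -11·x + 23·y + -124149/1145 = 0 ∩ |BF|² = 127449/5725]
   → B = (-14454/1145, -303/229)
3. D_x = -1859/2290  [DE · AF = -140776/1145 ∩ BF · DA = -42483/5725]
4. D_y = 421/229  [DE · AF = -140776/1145 ∩ BF · DA = -42483/5725]
   → D = (-1859/2290, 421/229)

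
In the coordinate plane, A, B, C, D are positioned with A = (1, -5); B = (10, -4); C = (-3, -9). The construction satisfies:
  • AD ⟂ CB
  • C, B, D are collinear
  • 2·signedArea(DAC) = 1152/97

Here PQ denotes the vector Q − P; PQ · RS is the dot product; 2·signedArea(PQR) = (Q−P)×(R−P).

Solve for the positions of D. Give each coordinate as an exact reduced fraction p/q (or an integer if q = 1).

1. D_x = 177/97  [C, B, D are collinear ∩ AD ⟂ CB]
2. D_y = -693/97  [C, B, D are collinear ∩ AD ⟂ CB]
   → D = (177/97, -693/97)

D = (177/97, -693/97)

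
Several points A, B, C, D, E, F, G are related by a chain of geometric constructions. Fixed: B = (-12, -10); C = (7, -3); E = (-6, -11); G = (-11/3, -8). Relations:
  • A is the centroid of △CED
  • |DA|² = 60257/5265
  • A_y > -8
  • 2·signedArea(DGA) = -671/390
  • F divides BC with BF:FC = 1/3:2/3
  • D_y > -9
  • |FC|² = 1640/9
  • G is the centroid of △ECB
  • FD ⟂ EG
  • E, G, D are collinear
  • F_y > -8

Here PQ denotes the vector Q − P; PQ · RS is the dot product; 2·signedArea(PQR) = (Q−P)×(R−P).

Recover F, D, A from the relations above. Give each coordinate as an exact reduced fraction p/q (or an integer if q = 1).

1. F_x = -17/3  [F divides BC with BF:FC = 1/3:2/3]
2. F_y = -23/3  [F divides BC with BF:FC = 1/3:2/3]
   → F = (-17/3, -23/3)
3. D_x = -1661/390  [E, G, D are collinear ∩ FD ⟂ EG]
4. D_y = -1139/130  [E, G, D are collinear ∩ FD ⟂ EG]
   → D = (-1661/390, -1139/130)
5. A_x = -1271/1170  [A is the centroid of △CED]
6. A_y = -2959/390  [A is the centroid of △CED]
   → A = (-1271/1170, -2959/390)

A = (-1271/1170, -2959/390)
D = (-1661/390, -1139/130)
F = (-17/3, -23/3)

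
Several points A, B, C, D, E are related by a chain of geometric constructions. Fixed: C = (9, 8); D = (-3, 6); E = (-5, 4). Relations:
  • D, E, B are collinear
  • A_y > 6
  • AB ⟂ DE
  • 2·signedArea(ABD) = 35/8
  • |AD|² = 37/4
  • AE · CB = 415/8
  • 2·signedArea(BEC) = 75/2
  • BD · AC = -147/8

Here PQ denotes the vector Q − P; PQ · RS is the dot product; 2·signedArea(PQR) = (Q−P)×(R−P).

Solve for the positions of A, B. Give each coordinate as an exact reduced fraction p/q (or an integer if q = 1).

A = (0, 13/2)
B = (-5/4, 31/4)

1. B_x = -5/4  [D, E, B are collinear ∩ 2·signedArea(BEC) = 75/2]
2. B_y = 31/4  [D, E, B are collinear ∩ 2·signedArea(BEC) = 75/2]
   → B = (-5/4, 31/4)
3. A_x = 0  [AE · CB = 415/8 ∩ AB ⟂ DE]
4. A_y = 13/2  [AE · CB = 415/8 ∩ AB ⟂ DE]
   → A = (0, 13/2)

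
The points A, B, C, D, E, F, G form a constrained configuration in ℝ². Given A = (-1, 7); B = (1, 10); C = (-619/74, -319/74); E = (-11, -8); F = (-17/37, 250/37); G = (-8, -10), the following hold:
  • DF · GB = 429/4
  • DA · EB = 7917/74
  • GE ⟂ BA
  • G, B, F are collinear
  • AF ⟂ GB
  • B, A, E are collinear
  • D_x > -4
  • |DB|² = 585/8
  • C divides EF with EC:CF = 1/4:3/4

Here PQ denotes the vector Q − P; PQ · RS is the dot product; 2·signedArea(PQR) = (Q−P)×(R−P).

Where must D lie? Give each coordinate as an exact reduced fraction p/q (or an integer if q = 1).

D = (-545/148, 421/148)

1. D_x = -545/148  [DA · EB = 7917/74 ∩ DF · GB = 429/4]
2. D_y = 421/148  [DA · EB = 7917/74 ∩ DF · GB = 429/4]
   → D = (-545/148, 421/148)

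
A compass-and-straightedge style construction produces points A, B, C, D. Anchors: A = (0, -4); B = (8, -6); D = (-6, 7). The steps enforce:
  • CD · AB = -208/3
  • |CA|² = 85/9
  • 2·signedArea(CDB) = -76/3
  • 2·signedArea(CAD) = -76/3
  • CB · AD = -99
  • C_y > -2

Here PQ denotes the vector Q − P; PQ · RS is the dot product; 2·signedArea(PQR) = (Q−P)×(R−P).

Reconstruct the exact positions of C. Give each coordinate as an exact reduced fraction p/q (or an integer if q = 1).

1. C_x = 2/3  [CB · AD = -99 ∩ 2·signedArea(CDB) = -76/3]
2. C_y = -1  [CB · AD = -99 ∩ 2·signedArea(CDB) = -76/3]
   → C = (2/3, -1)

C = (2/3, -1)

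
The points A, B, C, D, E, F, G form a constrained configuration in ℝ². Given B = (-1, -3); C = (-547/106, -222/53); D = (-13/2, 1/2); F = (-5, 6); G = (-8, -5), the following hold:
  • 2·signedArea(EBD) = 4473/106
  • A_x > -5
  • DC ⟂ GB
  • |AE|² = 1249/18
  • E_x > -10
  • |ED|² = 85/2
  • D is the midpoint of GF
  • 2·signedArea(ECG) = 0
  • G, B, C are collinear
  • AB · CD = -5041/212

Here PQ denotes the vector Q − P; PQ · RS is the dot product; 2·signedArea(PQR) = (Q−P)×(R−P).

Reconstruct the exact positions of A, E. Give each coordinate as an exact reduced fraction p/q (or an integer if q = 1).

1. E_x = -494/53  [2·signedArea(ECG) = 0 ∩ 2·signedArea(EBD) = 4473/106]
2. E_y = -285/53  [2·signedArea(ECG) = 0 ∩ 2·signedArea(EBD) = 4473/106]
   → E = (-494/53, -285/53)
3. A_x = -25/6  [line 71/53·x + -497/106·y + 2343/212 = 0 ∩ |AE|² = 1249/18]
4. A_y = 7/6  [line 71/53·x + -497/106·y + 2343/212 = 0 ∩ |AE|² = 1249/18]
   → A = (-25/6, 7/6)

A = (-25/6, 7/6)
E = (-494/53, -285/53)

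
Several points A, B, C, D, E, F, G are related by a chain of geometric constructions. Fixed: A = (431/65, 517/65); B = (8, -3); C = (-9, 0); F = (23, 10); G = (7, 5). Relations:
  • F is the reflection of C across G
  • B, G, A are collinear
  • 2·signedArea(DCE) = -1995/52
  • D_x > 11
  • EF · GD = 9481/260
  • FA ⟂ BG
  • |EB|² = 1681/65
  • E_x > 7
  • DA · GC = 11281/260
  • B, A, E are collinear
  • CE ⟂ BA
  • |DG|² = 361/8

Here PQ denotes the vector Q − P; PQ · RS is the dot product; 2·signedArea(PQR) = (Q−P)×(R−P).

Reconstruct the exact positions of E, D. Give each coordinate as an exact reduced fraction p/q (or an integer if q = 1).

D = (47/4, 1/4)
E = (479/65, 133/65)

1. E_x = 479/65  [B, A, E are collinear ∩ CE ⟂ BA]
2. E_y = 133/65  [B, A, E are collinear ∩ CE ⟂ BA]
   → E = (479/65, 133/65)
3. D_x = 47/4  [2·signedArea(DCE) = -1995/52 ∩ EF · GD = 9481/260]
4. D_y = 1/4  [2·signedArea(DCE) = -1995/52 ∩ EF · GD = 9481/260]
   → D = (47/4, 1/4)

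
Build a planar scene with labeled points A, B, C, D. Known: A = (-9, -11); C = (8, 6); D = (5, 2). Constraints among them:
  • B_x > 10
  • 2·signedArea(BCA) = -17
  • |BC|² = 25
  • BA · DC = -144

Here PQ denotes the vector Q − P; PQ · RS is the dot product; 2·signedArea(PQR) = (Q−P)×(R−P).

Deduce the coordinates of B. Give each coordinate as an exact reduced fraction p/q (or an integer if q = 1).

B = (11, 10)

1. B_x = 11  [2·signedArea(BCA) = -17 ∩ BA · DC = -144]
2. B_y = 10  [2·signedArea(BCA) = -17 ∩ BA · DC = -144]
   → B = (11, 10)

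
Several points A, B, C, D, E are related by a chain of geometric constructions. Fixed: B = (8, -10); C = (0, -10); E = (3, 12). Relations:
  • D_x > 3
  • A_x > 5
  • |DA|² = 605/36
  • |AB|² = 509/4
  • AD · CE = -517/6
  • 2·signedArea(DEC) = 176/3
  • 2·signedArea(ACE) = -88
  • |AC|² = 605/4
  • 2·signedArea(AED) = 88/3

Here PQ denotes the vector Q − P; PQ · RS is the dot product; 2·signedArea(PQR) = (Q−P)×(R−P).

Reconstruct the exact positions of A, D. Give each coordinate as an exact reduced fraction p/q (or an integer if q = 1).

A = (11/2, 1)
D = (11/3, -8/3)

1. A_x = 11/2  [line -22·x + 3·y + 118 = 0 ∩ |AB|² = 509/4]
2. A_y = 1  [line -22·x + 3·y + 118 = 0 ∩ |AB|² = 509/4]
   → A = (11/2, 1)
3. D_x = 11/3  [2·signedArea(DEC) = 176/3 ∩ AD · CE = -517/6]
4. D_y = -8/3  [2·signedArea(DEC) = 176/3 ∩ AD · CE = -517/6]
   → D = (11/3, -8/3)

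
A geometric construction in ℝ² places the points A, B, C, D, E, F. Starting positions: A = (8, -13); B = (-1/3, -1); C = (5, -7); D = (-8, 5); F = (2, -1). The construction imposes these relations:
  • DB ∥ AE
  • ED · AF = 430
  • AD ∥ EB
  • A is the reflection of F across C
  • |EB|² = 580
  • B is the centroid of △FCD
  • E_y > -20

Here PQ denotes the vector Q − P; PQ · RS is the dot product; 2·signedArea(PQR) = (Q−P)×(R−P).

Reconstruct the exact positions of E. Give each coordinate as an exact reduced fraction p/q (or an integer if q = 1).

1. E_x = 47/3  [AD ∥ EB ∩ DB ∥ AE]
2. E_y = -19  [AD ∥ EB ∩ DB ∥ AE]
   → E = (47/3, -19)

E = (47/3, -19)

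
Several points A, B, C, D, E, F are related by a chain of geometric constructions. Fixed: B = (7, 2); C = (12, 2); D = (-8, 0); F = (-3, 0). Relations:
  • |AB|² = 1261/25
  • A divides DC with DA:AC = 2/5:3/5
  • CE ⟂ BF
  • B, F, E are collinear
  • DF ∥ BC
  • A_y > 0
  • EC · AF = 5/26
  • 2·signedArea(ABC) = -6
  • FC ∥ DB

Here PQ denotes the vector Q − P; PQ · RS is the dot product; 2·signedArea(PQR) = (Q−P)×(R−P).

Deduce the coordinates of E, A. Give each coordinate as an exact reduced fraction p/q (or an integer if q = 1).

A = (0, 4/5)
E = (307/26, 77/26)

1. E_x = 307/26  [B, F, E are collinear ∩ CE ⟂ BF]
2. E_y = 77/26  [B, F, E are collinear ∩ CE ⟂ BF]
   → E = (307/26, 77/26)
3. A_x = 0  [A divides DC with DA:AC = 2/5:3/5]
4. A_y = 4/5  [A divides DC with DA:AC = 2/5:3/5]
   → A = (0, 4/5)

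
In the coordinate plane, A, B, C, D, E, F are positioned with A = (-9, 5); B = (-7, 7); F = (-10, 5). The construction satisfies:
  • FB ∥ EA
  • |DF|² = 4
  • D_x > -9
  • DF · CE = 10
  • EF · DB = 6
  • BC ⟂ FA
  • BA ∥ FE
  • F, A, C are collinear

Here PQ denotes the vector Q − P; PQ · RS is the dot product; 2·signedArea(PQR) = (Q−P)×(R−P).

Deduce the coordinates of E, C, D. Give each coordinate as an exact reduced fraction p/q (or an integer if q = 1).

C = (-7, 5)
D = (-8, 5)
E = (-12, 3)

1. E_x = -12  [FB ∥ EA ∩ BA ∥ FE]
2. E_y = 3  [FB ∥ EA ∩ BA ∥ FE]
   → E = (-12, 3)
3. C_x = -7  [F, A, C are collinear ∩ BC ⟂ FA]
4. C_y = 5  [F, A, C are collinear ∩ BC ⟂ FA]
   → C = (-7, 5)
5. D_x = -8  [DF · CE = 10 ∩ EF · DB = 6]
6. D_y = 5  [DF · CE = 10 ∩ EF · DB = 6]
   → D = (-8, 5)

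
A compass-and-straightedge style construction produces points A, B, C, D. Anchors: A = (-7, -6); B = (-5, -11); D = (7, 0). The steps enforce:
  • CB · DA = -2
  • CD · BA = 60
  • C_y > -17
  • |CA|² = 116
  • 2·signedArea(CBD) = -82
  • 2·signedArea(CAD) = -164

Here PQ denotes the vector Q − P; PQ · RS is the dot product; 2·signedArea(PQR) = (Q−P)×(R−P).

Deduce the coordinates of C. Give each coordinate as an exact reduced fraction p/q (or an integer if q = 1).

1. C_x = -3  [2·signedArea(CAD) = -164 ∩ CB · DA = -2]
2. C_y = -16  [2·signedArea(CAD) = -164 ∩ CB · DA = -2]
   → C = (-3, -16)

C = (-3, -16)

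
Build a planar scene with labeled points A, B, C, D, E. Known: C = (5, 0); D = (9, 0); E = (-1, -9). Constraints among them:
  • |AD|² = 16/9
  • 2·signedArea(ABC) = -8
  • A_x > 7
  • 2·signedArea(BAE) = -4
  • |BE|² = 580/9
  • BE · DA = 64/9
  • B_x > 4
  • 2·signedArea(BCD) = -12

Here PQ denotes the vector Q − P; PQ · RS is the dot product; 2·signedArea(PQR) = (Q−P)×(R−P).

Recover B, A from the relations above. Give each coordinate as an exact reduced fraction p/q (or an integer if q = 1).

1. B_y = -3  [2·signedArea(BCD) = -12]
2. B_x = 13/3  [|BE|² = 580/9]
   → B = (13/3, -3)
3. A_x = 23/3  [2·signedArea(ABC) = -8 ∩ BE · DA = 64/9]
4. A_y = 0  [2·signedArea(ABC) = -8 ∩ BE · DA = 64/9]
   → A = (23/3, 0)

A = (23/3, 0)
B = (13/3, -3)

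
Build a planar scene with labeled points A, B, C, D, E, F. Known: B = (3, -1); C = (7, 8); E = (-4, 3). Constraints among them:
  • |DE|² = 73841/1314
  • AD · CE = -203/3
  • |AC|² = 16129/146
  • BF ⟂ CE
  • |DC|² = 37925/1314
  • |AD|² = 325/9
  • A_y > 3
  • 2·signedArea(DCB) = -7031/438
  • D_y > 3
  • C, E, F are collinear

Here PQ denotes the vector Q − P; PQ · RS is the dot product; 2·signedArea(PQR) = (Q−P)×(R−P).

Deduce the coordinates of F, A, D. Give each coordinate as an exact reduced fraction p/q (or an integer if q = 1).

A = (-375/146, 533/146)
D = (501/146, 1745/438)
F = (43/146, 723/146)

1. F_x = 43/146  [C, E, F are collinear ∩ BF ⟂ CE]
2. F_y = 723/146  [C, E, F are collinear ∩ BF ⟂ CE]
   → F = (43/146, 723/146)
3. D_x = 501/146  [line 9·x + -4·y + -6547/438 = 0 ∩ |DE|² = 73841/1314]
4. D_y = 1745/438  [line 9·x + -4·y + -6547/438 = 0 ∩ |DE|² = 73841/1314]
   → D = (501/146, 1745/438)
5. A_x = -375/146  [line 11·x + 5·y + 10 = 0 ∩ |AD|² = 325/9]
6. A_y = 533/146  [line 11·x + 5·y + 10 = 0 ∩ |AD|² = 325/9]
   → A = (-375/146, 533/146)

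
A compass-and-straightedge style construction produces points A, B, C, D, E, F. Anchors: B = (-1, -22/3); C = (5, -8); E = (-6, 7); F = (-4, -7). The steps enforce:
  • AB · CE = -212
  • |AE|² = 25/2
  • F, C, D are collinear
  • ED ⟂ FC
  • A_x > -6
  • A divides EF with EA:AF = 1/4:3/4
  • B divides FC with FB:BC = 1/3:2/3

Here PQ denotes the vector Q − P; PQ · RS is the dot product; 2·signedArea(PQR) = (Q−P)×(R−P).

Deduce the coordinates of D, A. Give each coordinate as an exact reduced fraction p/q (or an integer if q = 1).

A = (-11/2, 7/2)
D = (-308/41, -271/41)

1. D_x = -308/41  [F, C, D are collinear ∩ ED ⟂ FC]
2. D_y = -271/41  [F, C, D are collinear ∩ ED ⟂ FC]
   → D = (-308/41, -271/41)
3. A_x = -11/2  [A divides EF with EA:AF = 1/4:3/4]
4. A_y = 7/2  [A divides EF with EA:AF = 1/4:3/4]
   → A = (-11/2, 7/2)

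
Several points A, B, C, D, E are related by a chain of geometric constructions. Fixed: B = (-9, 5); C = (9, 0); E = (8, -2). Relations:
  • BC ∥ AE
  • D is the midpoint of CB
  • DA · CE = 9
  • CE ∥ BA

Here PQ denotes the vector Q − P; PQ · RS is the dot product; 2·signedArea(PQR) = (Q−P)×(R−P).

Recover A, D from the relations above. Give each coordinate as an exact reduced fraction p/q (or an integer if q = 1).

A = (-10, 3)
D = (0, 5/2)

1. A_x = -10  [BC ∥ AE ∩ CE ∥ BA]
2. A_y = 3  [BC ∥ AE ∩ CE ∥ BA]
   → A = (-10, 3)
3. D_x = 0  [D is the midpoint of CB]
4. D_y = 5/2  [D is the midpoint of CB]
   → D = (0, 5/2)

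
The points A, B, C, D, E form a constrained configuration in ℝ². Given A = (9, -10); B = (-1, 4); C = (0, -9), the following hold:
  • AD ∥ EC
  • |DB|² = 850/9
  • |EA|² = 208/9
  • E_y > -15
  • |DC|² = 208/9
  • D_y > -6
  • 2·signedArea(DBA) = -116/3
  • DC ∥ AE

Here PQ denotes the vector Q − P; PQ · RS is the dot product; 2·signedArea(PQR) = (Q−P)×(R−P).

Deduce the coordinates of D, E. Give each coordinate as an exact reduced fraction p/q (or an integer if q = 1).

1. D_x = 8/3  [line 14·x + 10·y + 38/3 = 0 ∩ |DC|² = 208/9]
2. D_y = -5  [line 14·x + 10·y + 38/3 = 0 ∩ |DC|² = 208/9]
   → D = (8/3, -5)
3. E_x = 19/3  [AD ∥ EC ∩ DC ∥ AE]
4. E_y = -14  [AD ∥ EC ∩ DC ∥ AE]
   → E = (19/3, -14)

D = (8/3, -5)
E = (19/3, -14)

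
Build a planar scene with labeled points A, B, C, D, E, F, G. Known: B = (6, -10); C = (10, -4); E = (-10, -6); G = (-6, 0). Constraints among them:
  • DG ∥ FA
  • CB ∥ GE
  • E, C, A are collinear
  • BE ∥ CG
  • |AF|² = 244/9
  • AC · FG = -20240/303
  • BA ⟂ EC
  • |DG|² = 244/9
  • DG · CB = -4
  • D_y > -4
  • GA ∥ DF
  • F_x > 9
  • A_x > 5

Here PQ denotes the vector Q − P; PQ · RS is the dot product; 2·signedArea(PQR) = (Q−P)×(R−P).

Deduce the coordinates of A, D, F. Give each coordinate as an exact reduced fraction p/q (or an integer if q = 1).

A = (550/101, -450/101)
D = (-2, -10/3)
F = (954/101, -2360/303)

1. A_x = 550/101  [E, C, A are collinear ∩ BA ⟂ EC]
2. A_y = -450/101  [E, C, A are collinear ∩ BA ⟂ EC]
   → A = (550/101, -450/101)
3. F_x = 954/101  [line -460/101·x + -46/101·y + 11960/303 = 0 ∩ |AF|² = 244/9]
4. F_y = -2360/303  [line -460/101·x + -46/101·y + 11960/303 = 0 ∩ |AF|² = 244/9]
   → F = (954/101, -2360/303)
5. D_x = -2  [DG · CB = -4 ∩ DG ∥ FA]
6. D_y = -10/3  [DG · CB = -4 ∩ DG ∥ FA]
   → D = (-2, -10/3)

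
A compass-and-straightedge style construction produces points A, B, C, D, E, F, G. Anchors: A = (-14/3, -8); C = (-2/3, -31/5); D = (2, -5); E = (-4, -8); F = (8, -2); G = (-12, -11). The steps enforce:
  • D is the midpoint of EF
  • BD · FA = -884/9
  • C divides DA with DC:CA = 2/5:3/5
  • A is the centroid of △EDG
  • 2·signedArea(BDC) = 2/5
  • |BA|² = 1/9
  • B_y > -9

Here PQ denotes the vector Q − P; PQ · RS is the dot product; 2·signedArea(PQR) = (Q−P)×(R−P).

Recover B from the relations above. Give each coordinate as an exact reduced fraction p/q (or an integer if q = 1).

1. B_x = -13/3  [2·signedArea(BDC) = 2/5 ∩ BD · FA = -884/9]
2. B_y = -8  [2·signedArea(BDC) = 2/5 ∩ BD · FA = -884/9]
   → B = (-13/3, -8)

B = (-13/3, -8)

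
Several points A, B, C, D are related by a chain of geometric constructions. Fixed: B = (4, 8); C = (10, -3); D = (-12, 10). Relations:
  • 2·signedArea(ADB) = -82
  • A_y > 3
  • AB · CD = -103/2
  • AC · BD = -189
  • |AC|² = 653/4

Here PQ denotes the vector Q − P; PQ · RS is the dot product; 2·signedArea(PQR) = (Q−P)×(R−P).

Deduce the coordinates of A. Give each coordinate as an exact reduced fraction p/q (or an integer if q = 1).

A = (-1, 7/2)

1. A_x = -1  [AB · CD = -103/2 ∩ AC · BD = -189]
2. A_y = 7/2  [AB · CD = -103/2 ∩ AC · BD = -189]
   → A = (-1, 7/2)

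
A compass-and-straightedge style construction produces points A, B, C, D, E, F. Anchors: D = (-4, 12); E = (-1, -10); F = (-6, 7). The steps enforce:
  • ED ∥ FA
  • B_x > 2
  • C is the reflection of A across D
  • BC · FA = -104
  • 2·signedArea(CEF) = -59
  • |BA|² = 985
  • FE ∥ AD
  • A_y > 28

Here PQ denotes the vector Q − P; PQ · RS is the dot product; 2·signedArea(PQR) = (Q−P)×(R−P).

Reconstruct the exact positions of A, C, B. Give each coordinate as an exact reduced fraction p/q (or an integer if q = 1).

A = (-9, 29)
B = (3, 0)
C = (1, -5)

1. A_x = -9  [FE ∥ AD ∩ ED ∥ FA]
2. A_y = 29  [FE ∥ AD ∩ ED ∥ FA]
   → A = (-9, 29)
3. C_x = 1  [C is the reflection of A across D]
4. C_y = -5  [C is the reflection of A across D]
   → C = (1, -5)
5. B_x = 3  [line 3·x + -22·y + -9 = 0 ∩ |BA|² = 985]
6. B_y = 0  [line 3·x + -22·y + -9 = 0 ∩ |BA|² = 985]
   → B = (3, 0)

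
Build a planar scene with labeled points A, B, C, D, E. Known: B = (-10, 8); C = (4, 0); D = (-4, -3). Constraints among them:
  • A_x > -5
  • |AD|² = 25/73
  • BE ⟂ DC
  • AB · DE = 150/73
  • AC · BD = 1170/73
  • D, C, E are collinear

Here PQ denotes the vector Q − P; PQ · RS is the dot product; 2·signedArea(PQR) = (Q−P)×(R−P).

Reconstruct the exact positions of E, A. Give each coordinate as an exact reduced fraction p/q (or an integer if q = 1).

1. E_x = -412/73  [D, C, E are collinear ∩ BE ⟂ DC]
2. E_y = -264/73  [D, C, E are collinear ∩ BE ⟂ DC]
   → E = (-412/73, -264/73)
3. A_x = -332/73  [AB · DE = 150/73 ∩ AC · BD = 1170/73]
4. A_y = -234/73  [AB · DE = 150/73 ∩ AC · BD = 1170/73]
   → A = (-332/73, -234/73)

A = (-332/73, -234/73)
E = (-412/73, -264/73)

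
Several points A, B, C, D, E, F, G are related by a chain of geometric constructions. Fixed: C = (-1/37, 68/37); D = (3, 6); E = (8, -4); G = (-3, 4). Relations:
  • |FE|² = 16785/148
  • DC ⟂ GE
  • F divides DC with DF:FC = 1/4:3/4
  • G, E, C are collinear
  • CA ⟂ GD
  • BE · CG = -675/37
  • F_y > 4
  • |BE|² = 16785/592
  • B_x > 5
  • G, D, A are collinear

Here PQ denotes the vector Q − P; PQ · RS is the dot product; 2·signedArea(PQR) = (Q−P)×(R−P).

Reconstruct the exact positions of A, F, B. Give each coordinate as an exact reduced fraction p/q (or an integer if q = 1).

1. A_x = -36/37  [G, D, A are collinear ∩ CA ⟂ GD]
2. A_y = 173/37  [G, D, A are collinear ∩ CA ⟂ GD]
   → A = (-36/37, 173/37)
3. F_x = 83/37  [F divides DC with DF:FC = 1/4:3/4]
4. F_y = 367/74  [F divides DC with DF:FC = 1/4:3/4]
   → F = (83/37, 367/74)
5. B_x = 379/74  [line 110/37·x + -80/37·y + -525/37 = 0 ∩ |BE|² = 16785/592]
6. B_y = 71/148  [line 110/37·x + -80/37·y + -525/37 = 0 ∩ |BE|² = 16785/592]
   → B = (379/74, 71/148)

A = (-36/37, 173/37)
B = (379/74, 71/148)
F = (83/37, 367/74)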